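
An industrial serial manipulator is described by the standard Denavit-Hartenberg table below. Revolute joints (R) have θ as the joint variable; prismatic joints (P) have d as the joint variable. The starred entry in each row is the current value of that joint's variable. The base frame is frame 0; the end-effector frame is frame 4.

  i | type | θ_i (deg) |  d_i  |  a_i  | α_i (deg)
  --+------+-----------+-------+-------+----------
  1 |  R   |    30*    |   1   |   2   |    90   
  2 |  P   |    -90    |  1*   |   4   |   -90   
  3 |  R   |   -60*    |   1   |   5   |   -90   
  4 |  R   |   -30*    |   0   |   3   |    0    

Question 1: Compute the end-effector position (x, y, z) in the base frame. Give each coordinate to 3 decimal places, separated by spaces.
7.687 -4.315 -6.799

after link 1: o_1 = (1.7321, 1.0000, 1.0000)
after link 2: o_2 = (2.2321, 0.1340, -3.0000)
after link 3: o_3 = (5.2631, -3.1160, -5.5000)
after link 4: o_4 = (7.6872, -4.3146, -6.7990)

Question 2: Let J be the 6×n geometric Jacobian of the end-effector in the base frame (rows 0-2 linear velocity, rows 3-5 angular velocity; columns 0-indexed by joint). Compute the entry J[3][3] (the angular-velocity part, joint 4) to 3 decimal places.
axis z_3 = (-0.2500,0.4330,-0.8660); lever o_n−o_3 = (2.4240,-1.1986,-1.2990)
cross product → J_v[:, 3] = (-1.6005,-2.4240,-0.7500)
J_ω[:, 3] = z_3
entry J[3][3] = -0.2500

-0.250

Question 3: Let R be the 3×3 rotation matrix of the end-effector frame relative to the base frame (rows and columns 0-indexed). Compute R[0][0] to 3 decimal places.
0.808

End-effector x-axis (col 0 of R) = (0.8080,-0.3995,-0.4330)
R[0][0] = 0.8080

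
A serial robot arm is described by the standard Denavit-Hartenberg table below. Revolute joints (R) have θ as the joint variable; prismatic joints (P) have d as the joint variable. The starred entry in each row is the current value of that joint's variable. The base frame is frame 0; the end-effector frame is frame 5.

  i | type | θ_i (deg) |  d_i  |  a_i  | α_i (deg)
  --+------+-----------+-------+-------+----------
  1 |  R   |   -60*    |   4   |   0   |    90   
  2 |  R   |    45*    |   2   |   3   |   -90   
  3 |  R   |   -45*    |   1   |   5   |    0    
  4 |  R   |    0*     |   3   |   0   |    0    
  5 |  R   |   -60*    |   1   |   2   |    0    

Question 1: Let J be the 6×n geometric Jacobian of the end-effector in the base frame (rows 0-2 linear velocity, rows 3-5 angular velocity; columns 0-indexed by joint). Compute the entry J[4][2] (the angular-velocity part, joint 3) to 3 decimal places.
0.612

axis z_2 = (-0.3536,0.6124,0.7071); lever o_n−o_2 = (-5.4357,-1.5199,5.6695)
cross product → J_v[:, 2] = (4.5466,-1.8391,3.8660)
J_ω[:, 2] = z_2
entry J[4][2] = 0.6124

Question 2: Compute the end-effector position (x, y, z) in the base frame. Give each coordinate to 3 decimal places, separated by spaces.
-6.107 -4.357 11.791

after link 1: o_1 = (0.0000, 0.0000, 4.0000)
after link 2: o_2 = (-0.6714, -2.8371, 6.1213)
after link 3: o_3 = (-2.8368, -6.1576, 9.3284)
after link 4: o_4 = (-3.8975, -4.3205, 11.4497)
after link 5: o_5 = (-6.1071, -4.3570, 11.7908)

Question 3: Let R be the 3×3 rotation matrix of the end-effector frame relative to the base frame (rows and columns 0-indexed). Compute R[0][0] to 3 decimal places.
End-effector x-axis (col 0 of R) = (-0.9280,-0.3245,-0.1830)
R[0][0] = -0.9280

-0.928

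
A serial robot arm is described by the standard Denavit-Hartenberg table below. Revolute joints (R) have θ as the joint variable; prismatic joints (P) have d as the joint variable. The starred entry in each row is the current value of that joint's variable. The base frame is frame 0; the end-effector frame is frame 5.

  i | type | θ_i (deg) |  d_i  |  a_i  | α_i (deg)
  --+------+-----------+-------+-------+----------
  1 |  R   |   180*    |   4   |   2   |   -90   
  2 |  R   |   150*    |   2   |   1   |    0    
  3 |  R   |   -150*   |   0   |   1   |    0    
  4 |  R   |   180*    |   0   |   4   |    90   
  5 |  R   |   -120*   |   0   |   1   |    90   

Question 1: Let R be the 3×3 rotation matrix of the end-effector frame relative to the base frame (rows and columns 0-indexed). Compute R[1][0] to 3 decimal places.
End-effector x-axis (col 0 of R) = (-0.5000,0.8660,-0.0000)
R[1][0] = 0.8660

0.866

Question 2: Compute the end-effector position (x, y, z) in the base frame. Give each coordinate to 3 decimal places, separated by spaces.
after link 1: o_1 = (-2.0000, 0.0000, 4.0000)
after link 2: o_2 = (-1.1340, -2.0000, 3.5000)
after link 3: o_3 = (-2.1340, -2.0000, 3.5000)
after link 4: o_4 = (1.8660, -2.0000, 3.5000)
after link 5: o_5 = (1.3660, -1.1340, 3.5000)

1.366 -1.134 3.500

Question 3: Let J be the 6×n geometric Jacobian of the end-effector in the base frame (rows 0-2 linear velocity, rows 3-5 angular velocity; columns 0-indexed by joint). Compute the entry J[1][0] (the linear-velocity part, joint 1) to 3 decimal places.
1.366

axis z_0 = ẑ; lever o_n−o_0 = (1.3660,-1.1340,3.5000)
cross product → J_v[:, 0] = (1.1340,1.3660,-0.0000)
J_ω[:, 0] = z_0
entry J[1][0] = 1.3660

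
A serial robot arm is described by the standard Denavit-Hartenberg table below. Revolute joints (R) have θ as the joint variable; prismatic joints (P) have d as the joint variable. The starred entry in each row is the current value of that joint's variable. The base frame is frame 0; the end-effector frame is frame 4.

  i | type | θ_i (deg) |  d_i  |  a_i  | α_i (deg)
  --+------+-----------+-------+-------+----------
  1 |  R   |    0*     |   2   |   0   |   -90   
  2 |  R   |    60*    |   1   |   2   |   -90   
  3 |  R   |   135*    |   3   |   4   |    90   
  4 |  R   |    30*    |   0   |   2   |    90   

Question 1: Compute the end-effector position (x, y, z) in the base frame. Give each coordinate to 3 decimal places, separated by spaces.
after link 1: o_1 = (0.0000, 0.0000, 2.0000)
after link 2: o_2 = (1.0000, 1.0000, 0.2679)
after link 3: o_3 = (-3.0123, -1.8284, 1.2174)
after link 4: o_4 = (-4.4907, -3.0532, 1.7781)

-4.491 -3.053 1.778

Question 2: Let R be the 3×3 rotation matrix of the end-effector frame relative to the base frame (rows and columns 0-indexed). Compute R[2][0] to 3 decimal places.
End-effector x-axis (col 0 of R) = (-0.7392,-0.6124,0.2803)
R[2][0] = 0.2803

0.280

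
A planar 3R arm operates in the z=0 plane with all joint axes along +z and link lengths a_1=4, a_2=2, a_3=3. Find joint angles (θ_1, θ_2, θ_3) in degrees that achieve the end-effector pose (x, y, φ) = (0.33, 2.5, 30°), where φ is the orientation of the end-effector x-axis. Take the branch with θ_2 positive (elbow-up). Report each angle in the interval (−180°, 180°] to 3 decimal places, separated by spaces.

wrist centre = target − a_3·(cos φ, sin φ) = (-2.2681, 1.0000)
cos θ_2 = (6.1442−4²−2²)/(2·4·2) = -0.8660; θ_2 = 149.9959° (elbow-up)
β = atan2(1.0000,-2.2681) = 156.2072°; ψ = atan2(1.0001,2.2680) = 23.7959°
θ_1 = β − ψ = 132.4113°
θ_3 = φ − θ_1 − θ_2 = 107.5929° (wrapped to (-180°,180°])

132.411 149.996 107.593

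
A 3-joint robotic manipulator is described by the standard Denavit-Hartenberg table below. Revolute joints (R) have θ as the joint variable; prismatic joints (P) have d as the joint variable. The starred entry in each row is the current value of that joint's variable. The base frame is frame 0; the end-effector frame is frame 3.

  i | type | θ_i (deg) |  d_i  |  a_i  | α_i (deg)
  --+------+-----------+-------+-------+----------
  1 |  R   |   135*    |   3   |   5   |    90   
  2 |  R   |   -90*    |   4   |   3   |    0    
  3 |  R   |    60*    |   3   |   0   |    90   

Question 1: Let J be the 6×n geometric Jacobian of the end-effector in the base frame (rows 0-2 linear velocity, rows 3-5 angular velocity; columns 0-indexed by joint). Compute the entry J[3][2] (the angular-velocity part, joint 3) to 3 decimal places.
0.707

axis z_2 = (0.7071,0.7071,0.0000); lever o_n−o_2 = (2.1213,2.1213,0.0000)
cross product → J_v[:, 2] = (0.0000,0.0000,-0.0000)
J_ω[:, 2] = z_2
entry J[3][2] = 0.7071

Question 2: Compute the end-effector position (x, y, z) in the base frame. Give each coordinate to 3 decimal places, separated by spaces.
after link 1: o_1 = (-3.5355, 3.5355, 3.0000)
after link 2: o_2 = (-0.7071, 6.3640, 0.0000)
after link 3: o_3 = (1.4142, 8.4853, 0.0000)

1.414 8.485 0.000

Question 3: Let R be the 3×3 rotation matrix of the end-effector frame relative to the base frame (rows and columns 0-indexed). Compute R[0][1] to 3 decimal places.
End-effector y-axis (col 1 of R) = (0.7071,0.7071,0.0000)
R[0][1] = 0.7071

0.707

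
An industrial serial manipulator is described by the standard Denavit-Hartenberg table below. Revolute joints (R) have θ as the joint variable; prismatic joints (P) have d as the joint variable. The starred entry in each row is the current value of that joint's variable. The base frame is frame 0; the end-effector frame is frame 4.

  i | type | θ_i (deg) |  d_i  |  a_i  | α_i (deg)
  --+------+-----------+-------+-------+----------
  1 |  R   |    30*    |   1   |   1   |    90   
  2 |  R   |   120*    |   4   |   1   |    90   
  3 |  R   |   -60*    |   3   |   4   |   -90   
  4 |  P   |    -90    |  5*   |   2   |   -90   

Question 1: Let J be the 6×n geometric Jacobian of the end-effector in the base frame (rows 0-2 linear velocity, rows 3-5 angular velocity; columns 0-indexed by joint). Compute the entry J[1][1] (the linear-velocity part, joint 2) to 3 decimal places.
axis z_1 = (0.5000,-0.8660,0.0000); lever o_n−o_1 = (2.0939,-2.2966,8.8481)
cross product → J_v[:, 1] = (-7.6627,-4.4240,0.6651)
J_ω[:, 1] = z_1
entry J[1][1] = -4.4240

-4.424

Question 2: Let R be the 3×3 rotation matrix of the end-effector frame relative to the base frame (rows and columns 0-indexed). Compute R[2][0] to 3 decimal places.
0.500

End-effector x-axis (col 0 of R) = (0.7500,0.4330,0.5000)
R[2][0] = 0.5000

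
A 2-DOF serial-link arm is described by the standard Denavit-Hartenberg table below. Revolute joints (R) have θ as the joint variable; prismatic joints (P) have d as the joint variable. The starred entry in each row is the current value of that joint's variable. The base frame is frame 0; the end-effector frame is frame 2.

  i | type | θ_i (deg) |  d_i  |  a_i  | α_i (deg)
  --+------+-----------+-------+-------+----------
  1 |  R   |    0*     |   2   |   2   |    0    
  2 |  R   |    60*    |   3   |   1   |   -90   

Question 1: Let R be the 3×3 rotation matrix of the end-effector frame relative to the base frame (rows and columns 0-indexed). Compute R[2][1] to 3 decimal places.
-1.000

End-effector y-axis (col 1 of R) = (-0.0000,0.0000,-1.0000)
R[2][1] = -1.0000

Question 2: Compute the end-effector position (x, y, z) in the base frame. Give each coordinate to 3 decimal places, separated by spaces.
after link 1: o_1 = (2.0000, 0.0000, 2.0000)
after link 2: o_2 = (2.5000, 0.8660, 5.0000)

2.500 0.866 5.000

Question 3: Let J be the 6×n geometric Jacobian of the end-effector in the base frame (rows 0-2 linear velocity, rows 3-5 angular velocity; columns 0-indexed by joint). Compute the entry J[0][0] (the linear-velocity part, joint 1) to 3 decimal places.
axis z_0 = ẑ; lever o_n−o_0 = (2.5000,0.8660,5.0000)
cross product → J_v[:, 0] = (-0.8660,2.5000,0.0000)
J_ω[:, 0] = z_0
entry J[0][0] = -0.8660

-0.866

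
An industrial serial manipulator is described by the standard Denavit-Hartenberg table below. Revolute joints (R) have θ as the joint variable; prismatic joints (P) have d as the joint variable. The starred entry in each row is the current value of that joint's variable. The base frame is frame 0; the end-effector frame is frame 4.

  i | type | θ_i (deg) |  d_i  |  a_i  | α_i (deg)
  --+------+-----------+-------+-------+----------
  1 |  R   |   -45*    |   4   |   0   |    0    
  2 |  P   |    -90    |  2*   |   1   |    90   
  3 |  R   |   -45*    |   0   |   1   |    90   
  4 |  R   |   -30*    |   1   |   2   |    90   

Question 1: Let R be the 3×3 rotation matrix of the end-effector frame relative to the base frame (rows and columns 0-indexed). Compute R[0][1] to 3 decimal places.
End-effector y-axis (col 1 of R) = (0.5000,0.5000,-0.7071)
R[0][1] = 0.5000

0.500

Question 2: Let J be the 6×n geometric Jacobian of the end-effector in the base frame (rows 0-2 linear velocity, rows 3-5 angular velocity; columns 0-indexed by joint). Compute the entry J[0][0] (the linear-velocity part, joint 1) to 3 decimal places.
axis z_0 = ẑ; lever o_n−o_0 = (-0.8660,-2.2802,3.3610)
cross product → J_v[:, 0] = (2.2802,-0.8660,0.0000)
J_ω[:, 0] = z_0
entry J[0][0] = 2.2802

2.280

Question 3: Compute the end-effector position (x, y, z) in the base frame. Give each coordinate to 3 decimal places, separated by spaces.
after link 1: o_1 = (0.0000, 0.0000, 4.0000)
after link 2: o_2 = (-0.7071, -0.7071, 6.0000)
after link 3: o_3 = (-1.2071, -1.2071, 5.2929)
after link 4: o_4 = (-0.8660, -2.2802, 3.3610)

-0.866 -2.280 3.361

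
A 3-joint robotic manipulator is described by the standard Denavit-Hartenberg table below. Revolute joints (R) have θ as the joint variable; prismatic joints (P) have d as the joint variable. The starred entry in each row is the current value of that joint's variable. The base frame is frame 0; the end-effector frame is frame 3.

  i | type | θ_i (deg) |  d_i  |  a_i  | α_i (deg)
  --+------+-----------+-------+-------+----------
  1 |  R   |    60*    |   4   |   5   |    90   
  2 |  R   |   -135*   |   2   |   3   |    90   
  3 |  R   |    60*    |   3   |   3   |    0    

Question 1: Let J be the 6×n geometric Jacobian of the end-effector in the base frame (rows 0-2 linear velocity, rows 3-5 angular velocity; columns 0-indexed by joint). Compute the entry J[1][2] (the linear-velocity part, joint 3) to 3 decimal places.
0.841

axis z_2 = (-0.3536,-0.6124,0.7071); lever o_n−o_2 = (0.6590,-4.0547,1.0607)
cross product → J_v[:, 2] = (2.2176,0.8410,1.8371)
J_ω[:, 2] = z_2
entry J[1][2] = 0.8410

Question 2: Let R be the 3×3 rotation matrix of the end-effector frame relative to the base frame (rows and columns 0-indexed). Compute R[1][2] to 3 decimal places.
End-effector z-axis (col 2 of R) = (-0.3536,-0.6124,0.7071)
R[1][2] = -0.6124

-0.612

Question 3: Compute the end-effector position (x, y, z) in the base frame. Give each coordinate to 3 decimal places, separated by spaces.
after link 1: o_1 = (2.5000, 4.3301, 4.0000)
after link 2: o_2 = (3.1714, 1.4930, 1.8787)
after link 3: o_3 = (3.8304, -2.5617, 2.9393)

3.830 -2.562 2.939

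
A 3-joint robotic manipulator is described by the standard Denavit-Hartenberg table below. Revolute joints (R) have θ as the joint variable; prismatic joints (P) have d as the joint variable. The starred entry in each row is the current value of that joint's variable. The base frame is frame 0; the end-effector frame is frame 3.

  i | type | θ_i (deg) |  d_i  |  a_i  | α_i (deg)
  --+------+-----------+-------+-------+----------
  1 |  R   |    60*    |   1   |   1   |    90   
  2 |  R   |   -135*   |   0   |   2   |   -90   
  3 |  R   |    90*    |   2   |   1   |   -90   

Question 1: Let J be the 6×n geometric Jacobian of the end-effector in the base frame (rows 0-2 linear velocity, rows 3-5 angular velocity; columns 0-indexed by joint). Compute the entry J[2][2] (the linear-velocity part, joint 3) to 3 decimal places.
axis z_2 = (0.3536,0.6124,-0.7071); lever o_n−o_2 = (-0.1589,1.7247,-1.4142)
cross product → J_v[:, 2] = (0.3536,0.6124,0.7071)
J_ω[:, 2] = z_2
entry J[2][2] = 0.7071

0.707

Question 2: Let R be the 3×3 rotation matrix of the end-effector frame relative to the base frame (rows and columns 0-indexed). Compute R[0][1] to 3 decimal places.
-0.354

End-effector y-axis (col 1 of R) = (-0.3536,-0.6124,0.7071)
R[0][1] = -0.3536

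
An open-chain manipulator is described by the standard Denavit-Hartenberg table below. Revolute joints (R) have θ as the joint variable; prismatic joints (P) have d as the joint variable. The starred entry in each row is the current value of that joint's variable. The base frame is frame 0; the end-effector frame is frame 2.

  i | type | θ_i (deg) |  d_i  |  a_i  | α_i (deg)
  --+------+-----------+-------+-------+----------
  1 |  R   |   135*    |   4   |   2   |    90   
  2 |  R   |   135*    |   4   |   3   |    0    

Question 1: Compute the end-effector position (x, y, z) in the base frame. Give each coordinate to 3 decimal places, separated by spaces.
after link 1: o_1 = (-1.4142, 1.4142, 4.0000)
after link 2: o_2 = (2.9142, 2.7426, 6.1213)

2.914 2.743 6.121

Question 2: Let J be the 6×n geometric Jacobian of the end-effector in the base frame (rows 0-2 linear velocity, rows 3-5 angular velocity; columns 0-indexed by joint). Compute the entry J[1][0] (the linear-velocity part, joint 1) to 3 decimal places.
2.914

axis z_0 = ẑ; lever o_n−o_0 = (2.9142,2.7426,6.1213)
cross product → J_v[:, 0] = (-2.7426,2.9142,0.0000)
J_ω[:, 0] = z_0
entry J[1][0] = 2.9142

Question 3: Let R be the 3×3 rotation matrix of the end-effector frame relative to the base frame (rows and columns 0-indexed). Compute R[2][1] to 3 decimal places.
-0.707

End-effector y-axis (col 1 of R) = (0.5000,-0.5000,-0.7071)
R[2][1] = -0.7071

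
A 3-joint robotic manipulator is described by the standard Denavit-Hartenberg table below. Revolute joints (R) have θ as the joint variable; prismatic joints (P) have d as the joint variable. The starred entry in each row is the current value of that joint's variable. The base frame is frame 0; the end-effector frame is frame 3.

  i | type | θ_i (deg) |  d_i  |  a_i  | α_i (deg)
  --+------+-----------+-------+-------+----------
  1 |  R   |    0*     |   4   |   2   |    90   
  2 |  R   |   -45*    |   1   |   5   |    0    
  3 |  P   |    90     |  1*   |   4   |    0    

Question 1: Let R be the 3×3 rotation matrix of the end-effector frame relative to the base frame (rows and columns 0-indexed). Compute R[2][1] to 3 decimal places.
0.707

End-effector y-axis (col 1 of R) = (-0.7071,0.0000,0.7071)
R[2][1] = 0.7071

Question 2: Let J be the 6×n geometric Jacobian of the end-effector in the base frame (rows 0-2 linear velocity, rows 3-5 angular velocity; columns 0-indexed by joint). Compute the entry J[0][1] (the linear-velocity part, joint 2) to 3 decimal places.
axis z_1 = (0.0000,-1.0000,0.0000); lever o_n−o_1 = (6.3640,-2.0000,-0.7071)
cross product → J_v[:, 1] = (0.7071,0.0000,6.3640)
J_ω[:, 1] = z_1
entry J[0][1] = 0.7071

0.707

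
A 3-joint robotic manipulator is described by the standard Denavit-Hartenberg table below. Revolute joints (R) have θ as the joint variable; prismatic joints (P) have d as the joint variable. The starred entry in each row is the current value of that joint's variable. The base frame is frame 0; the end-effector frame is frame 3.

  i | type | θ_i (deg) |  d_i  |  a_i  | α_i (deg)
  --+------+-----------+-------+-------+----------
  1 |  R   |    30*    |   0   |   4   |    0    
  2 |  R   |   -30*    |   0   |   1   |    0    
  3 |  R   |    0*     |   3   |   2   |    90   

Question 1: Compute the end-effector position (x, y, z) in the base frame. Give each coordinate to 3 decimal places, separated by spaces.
6.464 2.000 3.000

after link 1: o_1 = (3.4641, 2.0000, 0.0000)
after link 2: o_2 = (4.4641, 2.0000, 0.0000)
after link 3: o_3 = (6.4641, 2.0000, 3.0000)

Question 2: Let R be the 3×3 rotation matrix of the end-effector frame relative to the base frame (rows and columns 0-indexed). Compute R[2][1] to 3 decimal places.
1.000

End-effector y-axis (col 1 of R) = (0.0000,0.0000,1.0000)
R[2][1] = 1.0000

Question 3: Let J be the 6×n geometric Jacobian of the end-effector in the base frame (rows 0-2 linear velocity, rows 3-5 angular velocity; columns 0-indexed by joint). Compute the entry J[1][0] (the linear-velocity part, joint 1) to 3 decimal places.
axis z_0 = ẑ; lever o_n−o_0 = (6.4641,2.0000,3.0000)
cross product → J_v[:, 0] = (-2.0000,6.4641,0.0000)
J_ω[:, 0] = z_0
entry J[1][0] = 6.4641

6.464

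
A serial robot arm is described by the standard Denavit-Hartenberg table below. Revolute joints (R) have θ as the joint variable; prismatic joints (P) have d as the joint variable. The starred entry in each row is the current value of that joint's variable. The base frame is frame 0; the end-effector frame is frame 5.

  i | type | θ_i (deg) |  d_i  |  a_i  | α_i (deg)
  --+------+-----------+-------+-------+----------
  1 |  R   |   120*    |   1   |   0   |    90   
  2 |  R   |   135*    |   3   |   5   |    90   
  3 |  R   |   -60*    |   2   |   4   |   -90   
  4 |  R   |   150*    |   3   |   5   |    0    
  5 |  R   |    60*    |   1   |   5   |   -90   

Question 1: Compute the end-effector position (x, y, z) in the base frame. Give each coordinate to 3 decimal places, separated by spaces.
after link 1: o_1 = (0.0000, 0.0000, 1.0000)
after link 2: o_2 = (4.3658, -1.5619, 4.5355)
after link 3: o_3 = (1.3658, -3.2939, 7.3640)
after link 4: o_4 = (6.9495, -2.4650, 5.9024)
after link 5: o_5 = (9.2869, 1.9864, 6.7516)

9.287 1.986 6.752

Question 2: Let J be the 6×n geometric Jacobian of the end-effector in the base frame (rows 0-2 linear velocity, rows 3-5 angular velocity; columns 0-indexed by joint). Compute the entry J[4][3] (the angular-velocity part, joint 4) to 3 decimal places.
axis z_3 = (0.7392,-0.2803,0.6124); lever o_n−o_3 = (7.9211,5.2803,-0.6124)
cross product → J_v[:, 3] = (-3.0619,5.3033,6.1237)
J_ω[:, 3] = z_3
entry J[4][3] = -0.2803

-0.280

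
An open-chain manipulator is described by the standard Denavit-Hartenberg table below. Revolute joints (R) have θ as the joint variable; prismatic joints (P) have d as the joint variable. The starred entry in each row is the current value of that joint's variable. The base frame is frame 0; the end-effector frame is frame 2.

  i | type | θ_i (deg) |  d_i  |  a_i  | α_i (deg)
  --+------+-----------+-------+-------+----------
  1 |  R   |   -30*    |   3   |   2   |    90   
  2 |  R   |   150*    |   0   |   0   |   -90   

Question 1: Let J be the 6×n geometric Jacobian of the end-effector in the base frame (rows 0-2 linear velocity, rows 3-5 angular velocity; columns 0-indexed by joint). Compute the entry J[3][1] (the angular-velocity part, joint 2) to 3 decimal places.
axis z_1 = (-0.5000,-0.8660,0.0000); lever o_n−o_1 = (0.0000,0.0000,0.0000)
cross product → J_v[:, 1] = (-0.0000,0.0000,0.0000)
J_ω[:, 1] = z_1
entry J[3][1] = -0.5000

-0.500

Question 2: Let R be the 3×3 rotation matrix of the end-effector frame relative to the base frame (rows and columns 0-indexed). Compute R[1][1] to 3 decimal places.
End-effector y-axis (col 1 of R) = (0.5000,0.8660,-0.0000)
R[1][1] = 0.8660

0.866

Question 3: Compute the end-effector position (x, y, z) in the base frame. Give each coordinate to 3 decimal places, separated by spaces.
after link 1: o_1 = (1.7321, -1.0000, 3.0000)
after link 2: o_2 = (1.7321, -1.0000, 3.0000)

1.732 -1.000 3.000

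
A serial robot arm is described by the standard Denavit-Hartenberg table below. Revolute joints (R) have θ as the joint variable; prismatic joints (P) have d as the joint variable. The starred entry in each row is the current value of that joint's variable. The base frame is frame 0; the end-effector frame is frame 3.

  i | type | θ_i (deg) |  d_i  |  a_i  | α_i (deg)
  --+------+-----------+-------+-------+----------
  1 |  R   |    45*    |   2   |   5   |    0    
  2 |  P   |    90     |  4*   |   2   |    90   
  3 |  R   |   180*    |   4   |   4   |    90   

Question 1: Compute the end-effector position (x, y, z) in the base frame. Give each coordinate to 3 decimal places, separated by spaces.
after link 1: o_1 = (3.5355, 3.5355, 2.0000)
after link 2: o_2 = (2.1213, 4.9497, 6.0000)
after link 3: o_3 = (7.7782, 4.9497, 6.0000)

7.778 4.950 6.000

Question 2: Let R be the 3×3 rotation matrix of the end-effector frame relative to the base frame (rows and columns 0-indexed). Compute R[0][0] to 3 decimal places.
End-effector x-axis (col 0 of R) = (0.7071,-0.7071,0.0000)
R[0][0] = 0.7071

0.707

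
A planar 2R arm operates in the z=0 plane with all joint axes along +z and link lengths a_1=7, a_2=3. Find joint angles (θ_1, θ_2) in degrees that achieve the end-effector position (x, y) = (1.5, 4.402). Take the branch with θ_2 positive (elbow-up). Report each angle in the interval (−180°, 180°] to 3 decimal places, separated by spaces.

cos θ_2 = (21.6276−7²−3²)/(2·7·3) = -0.8660; θ_2 = 149.9982° (elbow-up)
β = atan2(4.4020,1.5000) = 71.1832°; ψ = atan2(1.5001,4.4020) = 18.8178°
θ_1 = β − ψ = 52.3654°

52.365 149.998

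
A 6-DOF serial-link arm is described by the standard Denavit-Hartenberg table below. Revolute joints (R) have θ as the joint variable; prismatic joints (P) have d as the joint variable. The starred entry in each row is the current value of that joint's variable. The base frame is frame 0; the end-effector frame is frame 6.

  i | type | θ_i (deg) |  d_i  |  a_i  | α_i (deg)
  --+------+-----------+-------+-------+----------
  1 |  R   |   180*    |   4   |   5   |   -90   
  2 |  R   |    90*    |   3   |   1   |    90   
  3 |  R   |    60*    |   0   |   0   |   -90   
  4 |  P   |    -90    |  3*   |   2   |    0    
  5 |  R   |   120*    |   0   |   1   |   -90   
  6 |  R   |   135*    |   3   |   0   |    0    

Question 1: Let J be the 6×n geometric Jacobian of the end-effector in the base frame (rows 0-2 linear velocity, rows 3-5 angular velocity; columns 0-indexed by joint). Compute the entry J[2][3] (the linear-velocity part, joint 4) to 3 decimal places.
prismatic axis z_3 = (-0.0000,-0.5000,0.8660)
J_v[:, 3] = z_3; J_ω[:, 3] = (0,0,0)
entry J[2][3] = 0.8660

0.866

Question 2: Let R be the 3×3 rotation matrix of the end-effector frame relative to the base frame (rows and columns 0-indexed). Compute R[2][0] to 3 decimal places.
-0.306

End-effector x-axis (col 0 of R) = (-0.3536,0.8839,-0.3062)
R[2][0] = -0.3062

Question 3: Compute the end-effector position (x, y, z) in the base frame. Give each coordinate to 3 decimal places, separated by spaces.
-3.902 -3.951 5.915

after link 1: o_1 = (-5.0000, 0.0000, 4.0000)
after link 2: o_2 = (-5.0000, -3.0000, 3.0000)
after link 3: o_3 = (-5.0000, -3.0000, 3.0000)
after link 4: o_4 = (-7.0000, -4.5000, 5.5981)
after link 5: o_5 = (-6.5000, -5.2500, 5.1651)
after link 6: o_6 = (-3.9019, -3.9510, 5.9151)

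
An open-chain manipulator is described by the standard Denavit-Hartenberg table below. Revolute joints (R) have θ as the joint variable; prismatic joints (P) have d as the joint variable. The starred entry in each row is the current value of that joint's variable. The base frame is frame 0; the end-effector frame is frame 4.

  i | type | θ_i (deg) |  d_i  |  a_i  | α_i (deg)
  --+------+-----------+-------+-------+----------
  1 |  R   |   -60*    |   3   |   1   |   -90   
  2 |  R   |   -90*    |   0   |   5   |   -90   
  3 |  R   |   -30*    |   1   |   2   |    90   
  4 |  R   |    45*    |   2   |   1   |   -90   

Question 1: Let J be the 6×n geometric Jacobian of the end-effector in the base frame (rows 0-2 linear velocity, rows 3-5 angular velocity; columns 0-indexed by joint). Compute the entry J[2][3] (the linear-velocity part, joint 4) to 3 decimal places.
-0.612

axis z_3 = (0.7500,0.4330,-0.5000); lever o_n−o_3 = (2.1597,0.4304,-0.3876)
cross product → J_v[:, 3] = (0.0474,-0.7891,-0.6124)
J_ω[:, 3] = z_3
entry J[2][3] = -0.6124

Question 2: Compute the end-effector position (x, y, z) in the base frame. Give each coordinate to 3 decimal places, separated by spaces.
after link 1: o_1 = (0.5000, -0.8660, 3.0000)
after link 2: o_2 = (0.5000, -0.8660, 8.0000)
after link 3: o_3 = (1.8660, -1.2321, 9.7321)
after link 4: o_4 = (4.0258, -0.8016, 9.3444)

4.026 -0.802 9.344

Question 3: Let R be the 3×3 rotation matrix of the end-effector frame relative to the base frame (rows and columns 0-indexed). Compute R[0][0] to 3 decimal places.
End-effector x-axis (col 0 of R) = (0.6597,-0.4356,0.6124)
R[0][0] = 0.6597

0.660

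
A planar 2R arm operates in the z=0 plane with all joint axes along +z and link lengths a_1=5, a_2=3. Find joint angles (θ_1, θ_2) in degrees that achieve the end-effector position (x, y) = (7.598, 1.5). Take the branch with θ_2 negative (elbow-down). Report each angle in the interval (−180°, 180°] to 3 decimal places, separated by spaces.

22.337 -30.004

cos θ_2 = (59.9796−5²−3²)/(2·5·3) = 0.8660; θ_2 = -30.0044° (elbow-down)
β = atan2(1.5000,7.5980) = 11.1677°; ψ = atan2(-1.5002,7.5980) = -11.1693°
θ_1 = β − ψ = 22.3370°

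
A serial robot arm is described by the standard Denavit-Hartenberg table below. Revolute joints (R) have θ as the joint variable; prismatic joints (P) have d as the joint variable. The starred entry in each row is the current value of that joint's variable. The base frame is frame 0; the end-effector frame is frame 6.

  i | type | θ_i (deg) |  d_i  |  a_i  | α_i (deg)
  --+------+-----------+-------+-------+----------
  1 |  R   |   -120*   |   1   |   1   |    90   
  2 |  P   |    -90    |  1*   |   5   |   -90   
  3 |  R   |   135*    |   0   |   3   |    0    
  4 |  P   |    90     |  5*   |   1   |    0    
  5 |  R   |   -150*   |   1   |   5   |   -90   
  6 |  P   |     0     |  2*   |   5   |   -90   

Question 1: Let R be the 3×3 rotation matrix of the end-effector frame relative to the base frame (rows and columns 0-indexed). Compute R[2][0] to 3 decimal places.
-0.259

End-effector x-axis (col 0 of R) = (0.8365,-0.4830,-0.2588)
R[2][0] = -0.2588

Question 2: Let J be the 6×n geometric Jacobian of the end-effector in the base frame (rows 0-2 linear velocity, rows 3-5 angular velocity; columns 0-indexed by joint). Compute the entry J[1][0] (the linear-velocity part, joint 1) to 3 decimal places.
axis z_0 = ẑ; lever o_n−o_0 = (5.6722,-11.3577,-1.8279)
cross product → J_v[:, 0] = (11.3577,5.6722,-0.0000)
J_ω[:, 0] = z_0
entry J[1][0] = 5.6722

5.672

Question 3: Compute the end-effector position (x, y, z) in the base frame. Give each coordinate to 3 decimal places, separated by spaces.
after link 1: o_1 = (-0.5000, -0.8660, 1.0000)
after link 2: o_2 = (-1.3660, -0.3660, -4.0000)
after link 3: o_3 = (0.4711, -1.4267, -1.8787)
after link 4: o_4 = (-2.6413, -5.4033, -1.1716)
after link 5: o_5 = (1.0413, -8.6841, -2.4657)
after link 6: o_6 = (5.6722, -11.3577, -1.8279)

5.672 -11.358 -1.828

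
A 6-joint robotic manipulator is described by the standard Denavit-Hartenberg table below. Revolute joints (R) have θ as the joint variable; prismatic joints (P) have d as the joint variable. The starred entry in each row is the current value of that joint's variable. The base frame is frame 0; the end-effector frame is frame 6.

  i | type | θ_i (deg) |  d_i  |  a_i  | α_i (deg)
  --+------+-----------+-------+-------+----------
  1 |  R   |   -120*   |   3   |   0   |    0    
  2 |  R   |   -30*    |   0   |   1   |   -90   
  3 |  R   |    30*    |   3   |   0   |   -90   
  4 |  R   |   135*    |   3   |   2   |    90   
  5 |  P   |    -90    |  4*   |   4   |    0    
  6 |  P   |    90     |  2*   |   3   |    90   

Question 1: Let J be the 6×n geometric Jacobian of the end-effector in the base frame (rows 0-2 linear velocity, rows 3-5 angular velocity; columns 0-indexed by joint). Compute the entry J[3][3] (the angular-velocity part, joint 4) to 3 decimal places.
0.433

axis z_3 = (0.4330,0.2500,-0.8660); lever o_n−o_3 = (-4.8524,6.1799,0.5125)
cross product → J_v[:, 3] = (5.4801,3.9804,3.8891)
J_ω[:, 3] = z_3
entry J[3][3] = 0.4330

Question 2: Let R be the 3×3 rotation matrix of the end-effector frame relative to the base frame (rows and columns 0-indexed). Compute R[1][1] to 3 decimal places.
End-effector y-axis (col 1 of R) = (-0.8839,0.3062,-0.3536)
R[1][1] = 0.3062

0.306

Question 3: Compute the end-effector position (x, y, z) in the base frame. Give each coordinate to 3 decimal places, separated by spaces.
-4.218 3.082 3.512

after link 1: o_1 = (0.0000, 0.0000, 3.0000)
after link 2: o_2 = (-0.8660, -0.5000, 3.0000)
after link 3: o_3 = (0.6340, -3.0981, 3.0000)
after link 4: o_4 = (2.2866, -0.5110, 1.1090)
after link 5: o_5 = (-2.9810, -0.2862, 3.1589)
after link 6: o_6 = (-4.2185, 3.0818, 3.5125)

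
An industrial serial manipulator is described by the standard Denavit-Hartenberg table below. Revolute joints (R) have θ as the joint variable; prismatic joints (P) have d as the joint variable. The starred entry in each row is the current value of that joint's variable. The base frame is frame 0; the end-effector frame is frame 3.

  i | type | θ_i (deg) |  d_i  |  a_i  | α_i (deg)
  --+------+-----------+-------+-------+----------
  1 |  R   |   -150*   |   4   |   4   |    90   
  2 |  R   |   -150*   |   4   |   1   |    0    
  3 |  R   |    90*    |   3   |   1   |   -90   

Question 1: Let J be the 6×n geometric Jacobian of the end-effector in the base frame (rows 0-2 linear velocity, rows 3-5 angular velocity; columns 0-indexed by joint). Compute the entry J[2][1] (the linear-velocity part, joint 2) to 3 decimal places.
-0.366

axis z_1 = (-0.5000,0.8660,0.0000); lever o_n−o_1 = (-3.1830,6.2452,-1.3660)
cross product → J_v[:, 1] = (-1.1830,-0.6830,-0.3660)
J_ω[:, 1] = z_1
entry J[2][1] = -0.3660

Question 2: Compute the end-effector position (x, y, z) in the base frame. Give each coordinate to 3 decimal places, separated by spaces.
-6.647 4.245 2.634

after link 1: o_1 = (-3.4641, -2.0000, 4.0000)
after link 2: o_2 = (-4.7141, 1.8971, 3.5000)
after link 3: o_3 = (-6.6471, 4.2452, 2.6340)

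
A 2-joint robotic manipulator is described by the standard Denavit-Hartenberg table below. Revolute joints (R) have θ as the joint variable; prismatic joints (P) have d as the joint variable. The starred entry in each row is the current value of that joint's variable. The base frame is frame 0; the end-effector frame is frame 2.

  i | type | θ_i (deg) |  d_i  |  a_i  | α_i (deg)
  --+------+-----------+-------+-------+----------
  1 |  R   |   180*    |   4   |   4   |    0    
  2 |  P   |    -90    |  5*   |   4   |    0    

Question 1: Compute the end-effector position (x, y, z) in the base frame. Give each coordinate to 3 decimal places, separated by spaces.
after link 1: o_1 = (-4.0000, 0.0000, 4.0000)
after link 2: o_2 = (-4.0000, 4.0000, 9.0000)

-4.000 4.000 9.000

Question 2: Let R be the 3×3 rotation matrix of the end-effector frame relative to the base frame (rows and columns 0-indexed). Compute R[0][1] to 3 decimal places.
End-effector y-axis (col 1 of R) = (-1.0000,0.0000,0.0000)
R[0][1] = -1.0000

-1.000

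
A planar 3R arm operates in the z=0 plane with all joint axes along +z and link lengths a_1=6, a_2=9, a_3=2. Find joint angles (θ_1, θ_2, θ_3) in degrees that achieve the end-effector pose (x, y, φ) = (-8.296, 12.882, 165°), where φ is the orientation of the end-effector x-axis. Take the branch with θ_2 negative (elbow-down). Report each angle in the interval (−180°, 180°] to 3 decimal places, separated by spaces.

wrist centre = target − a_3·(cos φ, sin φ) = (-6.3641, 12.3644)
cos θ_2 = (193.3798−6²−9²)/(2·6·9) = 0.7072; θ_2 = -44.9908° (elbow-down)
β = atan2(12.3644,-6.3641) = 117.2357°; ψ = atan2(-6.3629,12.3650) = -27.2300°
θ_1 = β − ψ = 144.4657°
θ_3 = φ − θ_1 − θ_2 = 65.5251° (wrapped to (-180°,180°])

144.466 -44.991 65.525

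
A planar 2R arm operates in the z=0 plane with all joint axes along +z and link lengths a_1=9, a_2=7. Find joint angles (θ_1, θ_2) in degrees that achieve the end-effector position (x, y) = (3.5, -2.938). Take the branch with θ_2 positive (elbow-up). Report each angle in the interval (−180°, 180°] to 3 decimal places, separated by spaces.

-90.002 149.999

cos θ_2 = (20.8818−9²−7²)/(2·9·7) = -0.8660; θ_2 = 149.9990° (elbow-up)
β = atan2(-2.9380,3.5000) = -40.0111°; ψ = atan2(3.5001,2.9379) = 49.9909°
θ_1 = β − ψ = -90.0020°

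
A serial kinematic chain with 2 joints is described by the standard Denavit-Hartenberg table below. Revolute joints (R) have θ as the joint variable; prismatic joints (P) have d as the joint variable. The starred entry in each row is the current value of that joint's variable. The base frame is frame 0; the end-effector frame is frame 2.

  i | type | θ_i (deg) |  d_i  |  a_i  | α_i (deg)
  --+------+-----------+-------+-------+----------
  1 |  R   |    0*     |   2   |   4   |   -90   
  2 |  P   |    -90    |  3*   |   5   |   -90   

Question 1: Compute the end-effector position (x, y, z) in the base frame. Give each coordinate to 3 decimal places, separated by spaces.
4.000 3.000 7.000

after link 1: o_1 = (4.0000, 0.0000, 2.0000)
after link 2: o_2 = (4.0000, 3.0000, 7.0000)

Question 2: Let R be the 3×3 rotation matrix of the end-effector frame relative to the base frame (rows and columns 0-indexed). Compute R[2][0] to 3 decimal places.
1.000

End-effector x-axis (col 0 of R) = (0.0000,-0.0000,1.0000)
R[2][0] = 1.0000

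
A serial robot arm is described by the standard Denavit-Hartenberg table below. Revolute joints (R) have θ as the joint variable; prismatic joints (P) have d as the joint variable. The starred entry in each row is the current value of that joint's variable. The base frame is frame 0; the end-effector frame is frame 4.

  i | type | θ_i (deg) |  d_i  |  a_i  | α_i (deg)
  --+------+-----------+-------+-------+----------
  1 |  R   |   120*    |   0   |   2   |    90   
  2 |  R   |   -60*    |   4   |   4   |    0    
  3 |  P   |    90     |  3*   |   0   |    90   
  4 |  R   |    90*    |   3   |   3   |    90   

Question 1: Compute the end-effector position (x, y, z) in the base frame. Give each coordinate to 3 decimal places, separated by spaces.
5.910 9.763 -6.062

after link 1: o_1 = (-1.0000, 1.7321, 0.0000)
after link 2: o_2 = (1.4641, 5.4641, -3.4641)
after link 3: o_3 = (4.0622, 6.9641, -3.4641)
after link 4: o_4 = (5.9103, 9.7631, -6.0622)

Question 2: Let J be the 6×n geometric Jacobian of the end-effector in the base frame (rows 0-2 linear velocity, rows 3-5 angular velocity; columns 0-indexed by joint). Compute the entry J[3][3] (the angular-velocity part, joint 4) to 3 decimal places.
axis z_3 = (-0.2500,0.4330,-0.8660); lever o_n−o_3 = (1.8481,2.7990,-2.5981)
cross product → J_v[:, 3] = (1.2990,-2.2500,-1.5000)
J_ω[:, 3] = z_3
entry J[3][3] = -0.2500

-0.250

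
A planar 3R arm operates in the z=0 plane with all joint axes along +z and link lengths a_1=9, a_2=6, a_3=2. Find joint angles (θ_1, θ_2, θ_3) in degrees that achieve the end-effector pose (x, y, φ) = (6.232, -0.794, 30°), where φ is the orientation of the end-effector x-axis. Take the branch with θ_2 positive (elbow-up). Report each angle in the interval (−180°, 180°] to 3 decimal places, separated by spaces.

wrist centre = target − a_3·(cos φ, sin φ) = (4.4999, -1.7940)
cos θ_2 = (23.4680−9²−6²)/(2·9·6) = -0.8660; θ_2 = 150.0014° (elbow-up)
β = atan2(-1.7940,4.4999) = -21.7357°; ψ = atan2(2.9999,3.8038) = 38.2613°
θ_1 = β − ψ = -59.9971°
θ_3 = φ − θ_1 − θ_2 = -60.0043° (wrapped to (-180°,180°])

-59.997 150.001 -60.004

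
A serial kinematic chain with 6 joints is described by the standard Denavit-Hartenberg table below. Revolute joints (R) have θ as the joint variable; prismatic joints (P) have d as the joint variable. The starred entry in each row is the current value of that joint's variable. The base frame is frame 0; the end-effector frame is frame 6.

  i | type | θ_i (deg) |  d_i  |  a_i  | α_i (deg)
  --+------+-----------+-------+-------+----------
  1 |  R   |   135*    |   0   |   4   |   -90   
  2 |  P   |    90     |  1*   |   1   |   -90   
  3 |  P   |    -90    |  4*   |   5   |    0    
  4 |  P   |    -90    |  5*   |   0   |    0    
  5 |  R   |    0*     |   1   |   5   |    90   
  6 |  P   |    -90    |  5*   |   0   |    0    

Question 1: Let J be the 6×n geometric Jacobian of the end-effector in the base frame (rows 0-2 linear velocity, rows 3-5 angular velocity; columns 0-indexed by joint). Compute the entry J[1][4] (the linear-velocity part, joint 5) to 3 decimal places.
axis z_4 = (0.7071,-0.7071,-0.0000); lever o_n−o_4 = (4.2426,2.8284,5.0000)
cross product → J_v[:, 4] = (-3.5355,-3.5355,5.0000)
J_ω[:, 4] = z_4
entry J[1][4] = -3.5355

-3.536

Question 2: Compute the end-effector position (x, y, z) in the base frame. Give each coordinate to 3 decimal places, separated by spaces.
after link 1: o_1 = (-2.8284, 2.8284, 0.0000)
after link 2: o_2 = (-3.5355, 2.1213, -1.0000)
after link 3: o_3 = (-4.2426, -4.2426, -1.0000)
after link 4: o_4 = (-0.7071, -7.7782, -1.0000)
after link 5: o_5 = (-0.0000, -8.4853, 4.0000)
after link 6: o_6 = (3.5355, -4.9497, 4.0000)

3.536 -4.950 4.000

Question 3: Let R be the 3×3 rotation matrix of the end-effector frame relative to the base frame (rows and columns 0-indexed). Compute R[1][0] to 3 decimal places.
0.707

End-effector x-axis (col 0 of R) = (-0.7071,0.7071,0.0000)
R[1][0] = 0.7071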